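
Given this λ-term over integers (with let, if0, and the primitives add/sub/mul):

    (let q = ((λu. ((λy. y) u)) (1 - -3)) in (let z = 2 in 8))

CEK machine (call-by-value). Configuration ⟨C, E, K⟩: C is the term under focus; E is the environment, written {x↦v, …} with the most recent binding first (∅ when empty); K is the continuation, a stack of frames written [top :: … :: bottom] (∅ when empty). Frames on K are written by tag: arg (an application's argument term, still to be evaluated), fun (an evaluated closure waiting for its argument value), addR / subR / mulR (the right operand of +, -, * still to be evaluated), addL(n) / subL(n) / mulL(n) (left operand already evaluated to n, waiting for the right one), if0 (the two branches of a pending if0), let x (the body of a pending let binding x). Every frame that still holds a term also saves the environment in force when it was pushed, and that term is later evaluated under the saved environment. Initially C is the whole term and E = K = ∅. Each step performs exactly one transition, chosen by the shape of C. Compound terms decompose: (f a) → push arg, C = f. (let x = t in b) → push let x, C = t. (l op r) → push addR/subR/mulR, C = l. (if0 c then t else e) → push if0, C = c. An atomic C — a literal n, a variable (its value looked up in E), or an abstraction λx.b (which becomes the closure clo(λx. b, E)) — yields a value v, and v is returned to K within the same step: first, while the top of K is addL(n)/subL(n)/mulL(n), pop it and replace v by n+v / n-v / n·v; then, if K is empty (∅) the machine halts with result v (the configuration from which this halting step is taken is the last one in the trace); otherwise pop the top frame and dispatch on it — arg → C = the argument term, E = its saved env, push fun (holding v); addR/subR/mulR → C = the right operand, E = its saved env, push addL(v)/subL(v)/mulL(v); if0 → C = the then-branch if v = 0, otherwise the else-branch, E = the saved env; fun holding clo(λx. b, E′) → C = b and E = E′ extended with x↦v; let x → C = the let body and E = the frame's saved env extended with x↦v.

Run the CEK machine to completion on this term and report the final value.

step 0: <C=(let q = ((λu. ((λy. y) u)) (1 - -3)) in (let z = 2 in 8)), E=∅, K=∅>
step 1: <C=((λu. ((λy. y) u)) (1 - -3)), E=∅, K=[let q]>
step 2: <C=(λu. ((λy. y) u)), E=∅, K=[arg :: let q]>
step 3: <C=(1 - -3), E=∅, K=[fun :: let q]>
step 4: <C=1, E=∅, K=[subR :: fun :: let q]>
step 5: <C=-3, E=∅, K=[subL(1) :: fun :: let q]>
step 6: <C=((λy. y) u), E={u↦4}, K=[let q]>
step 7: <C=(λy. y), E={u↦4}, K=[arg :: let q]>
step 8: <C=u, E={u↦4}, K=[fun :: let q]>
step 9: <C=y, E={y↦4, u↦4}, K=[let q]>
step 10: <C=(let z = 2 in 8), E={q↦4}, K=∅>
step 11: <C=2, E={q↦4}, K=[let z]>
step 12: <C=8, E={z↦2, q↦4}, K=∅>
→ final value 8

Answer: 8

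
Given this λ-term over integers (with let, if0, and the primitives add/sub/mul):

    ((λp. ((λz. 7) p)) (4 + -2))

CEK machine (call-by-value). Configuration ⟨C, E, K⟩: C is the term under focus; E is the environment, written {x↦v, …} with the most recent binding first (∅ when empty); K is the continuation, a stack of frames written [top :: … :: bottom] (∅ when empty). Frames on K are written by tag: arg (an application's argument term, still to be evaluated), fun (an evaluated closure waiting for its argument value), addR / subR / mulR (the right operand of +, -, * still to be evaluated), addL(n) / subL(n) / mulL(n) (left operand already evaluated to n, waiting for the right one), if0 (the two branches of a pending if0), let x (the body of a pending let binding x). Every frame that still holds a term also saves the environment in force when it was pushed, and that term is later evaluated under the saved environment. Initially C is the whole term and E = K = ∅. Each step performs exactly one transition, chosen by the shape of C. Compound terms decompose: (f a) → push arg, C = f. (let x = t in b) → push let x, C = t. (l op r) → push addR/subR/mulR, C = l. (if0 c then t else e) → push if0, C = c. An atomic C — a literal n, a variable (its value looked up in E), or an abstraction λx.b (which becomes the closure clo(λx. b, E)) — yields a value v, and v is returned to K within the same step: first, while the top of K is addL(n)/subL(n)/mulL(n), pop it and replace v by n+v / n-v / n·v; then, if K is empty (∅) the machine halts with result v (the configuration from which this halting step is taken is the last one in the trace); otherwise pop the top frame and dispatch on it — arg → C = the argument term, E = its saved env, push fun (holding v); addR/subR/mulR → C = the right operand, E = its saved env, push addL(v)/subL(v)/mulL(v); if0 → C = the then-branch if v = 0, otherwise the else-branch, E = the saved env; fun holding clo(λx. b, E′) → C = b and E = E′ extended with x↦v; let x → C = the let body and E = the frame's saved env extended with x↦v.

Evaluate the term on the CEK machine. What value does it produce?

[0] ⟨C=((λp. ((λz. 7) p)) (4 + -2)); E=∅; K=∅⟩
[1] ⟨C=(λp. ((λz. 7) p)); E=∅; K=[arg]⟩
[2] ⟨C=(4 + -2); E=∅; K=[fun]⟩
[3] ⟨C=4; E=∅; K=[addR :: fun]⟩
[4] ⟨C=-2; E=∅; K=[addL(4) :: fun]⟩
[5] ⟨C=((λz. 7) p); E={p↦2}; K=∅⟩
[6] ⟨C=(λz. 7); E={p↦2}; K=[arg]⟩
[7] ⟨C=p; E={p↦2}; K=[fun]⟩
[8] ⟨C=7; E={z↦2, p↦2}; K=∅⟩
→ final value 7

Answer: 7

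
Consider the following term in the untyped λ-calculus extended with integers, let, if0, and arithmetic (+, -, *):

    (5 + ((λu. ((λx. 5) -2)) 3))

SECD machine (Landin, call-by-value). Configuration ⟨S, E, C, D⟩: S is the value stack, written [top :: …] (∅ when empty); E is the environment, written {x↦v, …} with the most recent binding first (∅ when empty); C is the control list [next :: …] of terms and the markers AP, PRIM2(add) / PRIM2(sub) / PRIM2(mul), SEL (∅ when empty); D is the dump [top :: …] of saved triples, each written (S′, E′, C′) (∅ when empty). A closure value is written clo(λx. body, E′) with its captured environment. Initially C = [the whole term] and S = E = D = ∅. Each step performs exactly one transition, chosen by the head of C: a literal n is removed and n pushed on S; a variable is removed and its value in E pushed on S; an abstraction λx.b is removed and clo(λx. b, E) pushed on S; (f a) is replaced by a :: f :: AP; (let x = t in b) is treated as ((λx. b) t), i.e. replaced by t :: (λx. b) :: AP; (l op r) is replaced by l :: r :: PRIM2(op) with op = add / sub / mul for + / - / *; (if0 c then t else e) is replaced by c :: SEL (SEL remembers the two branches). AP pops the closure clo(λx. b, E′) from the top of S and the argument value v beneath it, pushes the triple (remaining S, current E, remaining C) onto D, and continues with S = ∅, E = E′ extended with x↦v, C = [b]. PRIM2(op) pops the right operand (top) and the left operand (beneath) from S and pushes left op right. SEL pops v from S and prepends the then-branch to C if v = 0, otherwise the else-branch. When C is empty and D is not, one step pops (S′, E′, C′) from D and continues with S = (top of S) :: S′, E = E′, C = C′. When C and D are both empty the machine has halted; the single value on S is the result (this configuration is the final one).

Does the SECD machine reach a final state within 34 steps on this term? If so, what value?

Answer: 10

Machine steps:
[0] <S=∅, E=∅, C=[(5 + ((λu. ((λx. 5) -2)) 3))], D=∅>
[1] <S=∅, E=∅, C=[5 :: ((λu. ((λx. 5) -2)) 3) :: PRIM2(add)], D=∅>
[2] <S=[5], E=∅, C=[((λu. ((λx. 5) -2)) 3) :: PRIM2(add)], D=∅>
[3] <S=[5], E=∅, C=[3 :: (λu. ((λx. 5) -2)) :: AP :: PRIM2(add)], D=∅>
[4] <S=[3 :: 5], E=∅, C=[(λu. ((λx. 5) -2)) :: AP :: PRIM2(add)], D=∅>
[5] <S=[clo(λu. ((λx. 5) -2), ∅) :: 3 :: 5], E=∅, C=[AP :: PRIM2(add)], D=∅>
[6] <S=∅, E={u↦3}, C=[((λx. 5) -2)], D=[([5], ∅, [PRIM2(add)])]>
[7] <S=∅, E={u↦3}, C=[-2 :: (λx. 5) :: AP], D=[([5], ∅, [PRIM2(add)])]>
[8] <S=[-2], E={u↦3}, C=[(λx. 5) :: AP], D=[([5], ∅, [PRIM2(add)])]>
[9] <S=[clo(λx. 5, {u↦3}) :: -2], E={u↦3}, C=[AP], D=[([5], ∅, [PRIM2(add)])]>
[10] <S=∅, E={x↦-2, u↦3}, C=[5], D=[(∅, {u↦3}, ∅) :: ([5], ∅, [PRIM2(add)])]>
[11] <S=[5], E={x↦-2, u↦3}, C=∅, D=[(∅, {u↦3}, ∅) :: ([5], ∅, [PRIM2(add)])]>
[12] <S=[5], E={u↦3}, C=∅, D=[([5], ∅, [PRIM2(add)])]>
[13] <S=[5 :: 5], E=∅, C=[PRIM2(add)], D=∅>
[14] <S=[10], E=∅, C=∅, D=∅>
→ final value 10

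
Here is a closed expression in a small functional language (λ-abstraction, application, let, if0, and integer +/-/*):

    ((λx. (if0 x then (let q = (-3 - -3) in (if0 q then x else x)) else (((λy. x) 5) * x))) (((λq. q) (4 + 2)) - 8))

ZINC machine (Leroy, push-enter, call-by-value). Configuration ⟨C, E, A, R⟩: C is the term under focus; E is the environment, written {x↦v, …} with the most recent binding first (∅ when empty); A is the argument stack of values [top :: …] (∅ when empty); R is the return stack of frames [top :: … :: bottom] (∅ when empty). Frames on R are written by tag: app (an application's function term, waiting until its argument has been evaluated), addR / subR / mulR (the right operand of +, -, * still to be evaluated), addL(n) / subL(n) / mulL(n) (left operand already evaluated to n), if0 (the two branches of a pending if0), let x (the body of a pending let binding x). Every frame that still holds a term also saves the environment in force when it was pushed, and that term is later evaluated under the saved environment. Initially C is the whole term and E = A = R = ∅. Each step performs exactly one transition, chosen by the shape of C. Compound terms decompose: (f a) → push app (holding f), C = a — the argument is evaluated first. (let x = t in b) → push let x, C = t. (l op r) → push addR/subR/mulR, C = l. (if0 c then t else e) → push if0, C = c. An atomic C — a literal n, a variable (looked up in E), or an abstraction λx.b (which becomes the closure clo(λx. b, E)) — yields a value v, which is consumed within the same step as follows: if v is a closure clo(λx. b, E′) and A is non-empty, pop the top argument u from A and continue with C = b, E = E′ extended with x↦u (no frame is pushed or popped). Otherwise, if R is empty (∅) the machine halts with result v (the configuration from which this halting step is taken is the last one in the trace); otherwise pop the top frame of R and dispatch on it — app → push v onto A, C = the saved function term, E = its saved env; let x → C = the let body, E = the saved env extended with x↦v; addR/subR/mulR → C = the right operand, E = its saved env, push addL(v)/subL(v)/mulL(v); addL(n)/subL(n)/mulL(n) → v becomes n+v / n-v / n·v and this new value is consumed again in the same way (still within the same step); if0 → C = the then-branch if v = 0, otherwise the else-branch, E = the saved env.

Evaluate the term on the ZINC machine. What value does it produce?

t=0: <C=((λx. (if0 x then (let q = (-3 - -3) in (if0 q then x else x)) else (((λy. x) 5) * x))) (((λq. q) (4 + 2)) - 8)), E=∅, A=∅, R=∅>
t=1: <C=(((λq. q) (4 + 2)) - 8), E=∅, A=∅, R=[app]>
t=2: <C=((λq. q) (4 + 2)), E=∅, A=∅, R=[subR :: app]>
t=3: <C=(4 + 2), E=∅, A=∅, R=[app :: subR :: app]>
t=4: <C=4, E=∅, A=∅, R=[addR :: app :: subR :: app]>
t=5: <C=2, E=∅, A=∅, R=[addL(4) :: app :: subR :: app]>
t=6: <C=(λq. q), E=∅, A=[6], R=[subR :: app]>
t=7: <C=q, E={q↦6}, A=∅, R=[subR :: app]>
t=8: <C=8, E=∅, A=∅, R=[subL(6) :: app]>
t=9: <C=(λx. (if0 x then (let q = (-3 - -3) in (if0 q then x else x)) else (((λy. x) 5) * x))), E=∅, A=[-2], R=∅>
t=10: <C=(if0 x then (let q = (-3 - -3) in (if0 q then x else x)) else (((λy. x) 5) * x)), E={x↦-2}, A=∅, R=∅>
t=11: <C=x, E={x↦-2}, A=∅, R=[if0]>
t=12: <C=(((λy. x) 5) * x), E={x↦-2}, A=∅, R=∅>
t=13: <C=((λy. x) 5), E={x↦-2}, A=∅, R=[mulR]>
t=14: <C=5, E={x↦-2}, A=∅, R=[app :: mulR]>
t=15: <C=(λy. x), E={x↦-2}, A=[5], R=[mulR]>
t=16: <C=x, E={y↦5, x↦-2}, A=∅, R=[mulR]>
t=17: <C=x, E={x↦-2}, A=∅, R=[mulL(-2)]>
→ final value 4

Answer: 4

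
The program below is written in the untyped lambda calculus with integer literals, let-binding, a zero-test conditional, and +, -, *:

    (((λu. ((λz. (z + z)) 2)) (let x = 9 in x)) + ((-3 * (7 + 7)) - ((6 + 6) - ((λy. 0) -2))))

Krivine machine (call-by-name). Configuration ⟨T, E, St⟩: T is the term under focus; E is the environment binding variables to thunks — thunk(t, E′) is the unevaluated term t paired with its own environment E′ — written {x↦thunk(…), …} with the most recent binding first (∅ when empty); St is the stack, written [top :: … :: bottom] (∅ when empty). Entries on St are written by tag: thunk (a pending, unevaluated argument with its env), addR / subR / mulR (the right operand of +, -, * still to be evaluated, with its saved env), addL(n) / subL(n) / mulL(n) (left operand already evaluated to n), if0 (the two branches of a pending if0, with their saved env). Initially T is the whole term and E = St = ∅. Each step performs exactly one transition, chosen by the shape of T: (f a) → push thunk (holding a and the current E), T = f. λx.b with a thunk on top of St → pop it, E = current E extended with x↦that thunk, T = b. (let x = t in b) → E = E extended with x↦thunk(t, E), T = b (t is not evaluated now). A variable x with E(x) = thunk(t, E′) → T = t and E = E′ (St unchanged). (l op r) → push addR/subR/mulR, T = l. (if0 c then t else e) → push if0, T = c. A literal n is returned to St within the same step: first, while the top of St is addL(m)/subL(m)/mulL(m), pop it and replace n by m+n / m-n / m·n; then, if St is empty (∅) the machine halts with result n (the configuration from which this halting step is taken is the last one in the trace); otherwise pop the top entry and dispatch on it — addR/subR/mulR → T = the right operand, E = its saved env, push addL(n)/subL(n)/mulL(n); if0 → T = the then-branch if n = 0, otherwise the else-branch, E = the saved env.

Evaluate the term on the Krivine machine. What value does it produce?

step 0: [T=(((λu. ((λz. (z + z)) 2)) (let x = 9 in x)) + ((-3 * (7 + 7)) - ((6 + 6) - ((λy. 0) -2)))) | E=∅ | St=∅]
step 1: [T=((λu. ((λz. (z + z)) 2)) (let x = 9 in x)) | E=∅ | St=[addR]]
step 2: [T=(λu. ((λz. (z + z)) 2)) | E=∅ | St=[thunk :: addR]]
step 3: [T=((λz. (z + z)) 2) | E={u↦thunk((let x = 9 in x), ∅)} | St=[addR]]
step 4: [T=(λz. (z + z)) | E={u↦thunk((let x = 9 in x), ∅)} | St=[thunk :: addR]]
step 5: [T=(z + z) | E={z↦thunk(2, {u↦thunk((let x = 9 in x), ∅)}), u↦thunk((let x = 9 in x), ∅)} | St=[addR]]
step 6: [T=z | E={z↦thunk(2, {u↦thunk((let x = 9 in x), ∅)}), u↦thunk((let x = 9 in x), ∅)} | St=[addR :: addR]]
step 7: [T=2 | E={u↦thunk((let x = 9 in x), ∅)} | St=[addR :: addR]]
step 8: [T=z | E={z↦thunk(2, {u↦thunk((let x = 9 in x), ∅)}), u↦thunk((let x = 9 in x), ∅)} | St=[addL(2) :: addR]]
step 9: [T=2 | E={u↦thunk((let x = 9 in x), ∅)} | St=[addL(2) :: addR]]
step 10: [T=((-3 * (7 + 7)) - ((6 + 6) - ((λy. 0) -2))) | E=∅ | St=[addL(4)]]
step 11: [T=(-3 * (7 + 7)) | E=∅ | St=[subR :: addL(4)]]
step 12: [T=-3 | E=∅ | St=[mulR :: subR :: addL(4)]]
step 13: [T=(7 + 7) | E=∅ | St=[mulL(-3) :: subR :: addL(4)]]
step 14: [T=7 | E=∅ | St=[addR :: mulL(-3) :: subR :: addL(4)]]
step 15: [T=7 | E=∅ | St=[addL(7) :: mulL(-3) :: subR :: addL(4)]]
step 16: [T=((6 + 6) - ((λy. 0) -2)) | E=∅ | St=[subL(-42) :: addL(4)]]
step 17: [T=(6 + 6) | E=∅ | St=[subR :: subL(-42) :: addL(4)]]
step 18: [T=6 | E=∅ | St=[addR :: subR :: subL(-42) :: addL(4)]]
step 19: [T=6 | E=∅ | St=[addL(6) :: subR :: subL(-42) :: addL(4)]]
step 20: [T=((λy. 0) -2) | E=∅ | St=[subL(12) :: subL(-42) :: addL(4)]]
step 21: [T=(λy. 0) | E=∅ | St=[thunk :: subL(12) :: subL(-42) :: addL(4)]]
step 22: [T=0 | E={y↦thunk(-2, ∅)} | St=[subL(12) :: subL(-42) :: addL(4)]]
→ final value -50

Answer: -50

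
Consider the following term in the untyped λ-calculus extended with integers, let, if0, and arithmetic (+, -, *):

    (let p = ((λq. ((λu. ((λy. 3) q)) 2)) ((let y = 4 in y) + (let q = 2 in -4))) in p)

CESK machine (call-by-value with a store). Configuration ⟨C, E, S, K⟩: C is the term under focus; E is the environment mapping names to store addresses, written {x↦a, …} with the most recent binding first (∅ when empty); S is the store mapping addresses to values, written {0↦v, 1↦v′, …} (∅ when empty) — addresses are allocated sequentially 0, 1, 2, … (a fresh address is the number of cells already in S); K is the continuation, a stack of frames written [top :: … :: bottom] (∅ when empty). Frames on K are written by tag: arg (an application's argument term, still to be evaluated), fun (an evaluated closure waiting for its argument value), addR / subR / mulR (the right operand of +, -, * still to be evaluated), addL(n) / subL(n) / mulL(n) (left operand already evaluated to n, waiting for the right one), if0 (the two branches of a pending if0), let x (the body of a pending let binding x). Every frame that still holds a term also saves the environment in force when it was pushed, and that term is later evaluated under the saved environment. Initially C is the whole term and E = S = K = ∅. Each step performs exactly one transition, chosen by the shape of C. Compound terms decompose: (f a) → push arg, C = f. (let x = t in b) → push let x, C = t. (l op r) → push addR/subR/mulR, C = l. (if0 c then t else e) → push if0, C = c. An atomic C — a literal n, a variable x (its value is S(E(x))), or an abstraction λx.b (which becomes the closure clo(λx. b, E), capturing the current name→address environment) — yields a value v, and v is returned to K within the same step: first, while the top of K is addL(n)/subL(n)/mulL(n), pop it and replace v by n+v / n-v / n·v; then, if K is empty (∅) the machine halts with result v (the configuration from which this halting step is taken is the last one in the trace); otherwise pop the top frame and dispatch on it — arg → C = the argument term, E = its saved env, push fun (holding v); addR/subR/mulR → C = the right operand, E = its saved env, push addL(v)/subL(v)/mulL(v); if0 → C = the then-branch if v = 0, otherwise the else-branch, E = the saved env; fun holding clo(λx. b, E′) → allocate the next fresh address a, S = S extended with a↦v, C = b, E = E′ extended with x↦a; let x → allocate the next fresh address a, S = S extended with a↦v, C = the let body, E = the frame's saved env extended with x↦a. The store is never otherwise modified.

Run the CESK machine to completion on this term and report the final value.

[0] <C=(let p = ((λq. ((λu. ((λy. 3) q)) 2)) ((let y = 4 in y) + (let q = 2 in -4))) in p), E=∅, S=∅, K=∅>
[1] <C=((λq. ((λu. ((λy. 3) q)) 2)) ((let y = 4 in y) + (let q = 2 in -4))), E=∅, S=∅, K=[let p]>
[2] <C=(λq. ((λu. ((λy. 3) q)) 2)), E=∅, S=∅, K=[arg :: let p]>
[3] <C=((let y = 4 in y) + (let q = 2 in -4)), E=∅, S=∅, K=[fun :: let p]>
[4] <C=(let y = 4 in y), E=∅, S=∅, K=[addR :: fun :: let p]>
[5] <C=4, E=∅, S=∅, K=[let y :: addR :: fun :: let p]>
[6] <C=y, E={y↦0}, S={0↦4}, K=[addR :: fun :: let p]>
[7] <C=(let q = 2 in -4), E=∅, S={0↦4}, K=[addL(4) :: fun :: let p]>
[8] <C=2, E=∅, S={0↦4}, K=[let q :: addL(4) :: fun :: let p]>
[9] <C=-4, E={q↦1}, S={0↦4, 1↦2}, K=[addL(4) :: fun :: let p]>
[10] <C=((λu. ((λy. 3) q)) 2), E={q↦2}, S={0↦4, 1↦2, 2↦0}, K=[let p]>
[11] <C=(λu. ((λy. 3) q)), E={q↦2}, S={0↦4, 1↦2, 2↦0}, K=[arg :: let p]>
[12] <C=2, E={q↦2}, S={0↦4, 1↦2, 2↦0}, K=[fun :: let p]>
[13] <C=((λy. 3) q), E={u↦3, q↦2}, S={0↦4, 1↦2, 2↦0, 3↦2}, K=[let p]>
[14] <C=(λy. 3), E={u↦3, q↦2}, S={0↦4, 1↦2, 2↦0, 3↦2}, K=[arg :: let p]>
[15] <C=q, E={u↦3, q↦2}, S={0↦4, 1↦2, 2↦0, 3↦2}, K=[fun :: let p]>
[16] <C=3, E={y↦4, u↦3, q↦2}, S={0↦4, 1↦2, 2↦0, 3↦2, 4↦0}, K=[let p]>
[17] <C=p, E={p↦5}, S={0↦4, 1↦2, 2↦0, 3↦2, 4↦0, 5↦3}, K=∅>
→ final value 3

Answer: 3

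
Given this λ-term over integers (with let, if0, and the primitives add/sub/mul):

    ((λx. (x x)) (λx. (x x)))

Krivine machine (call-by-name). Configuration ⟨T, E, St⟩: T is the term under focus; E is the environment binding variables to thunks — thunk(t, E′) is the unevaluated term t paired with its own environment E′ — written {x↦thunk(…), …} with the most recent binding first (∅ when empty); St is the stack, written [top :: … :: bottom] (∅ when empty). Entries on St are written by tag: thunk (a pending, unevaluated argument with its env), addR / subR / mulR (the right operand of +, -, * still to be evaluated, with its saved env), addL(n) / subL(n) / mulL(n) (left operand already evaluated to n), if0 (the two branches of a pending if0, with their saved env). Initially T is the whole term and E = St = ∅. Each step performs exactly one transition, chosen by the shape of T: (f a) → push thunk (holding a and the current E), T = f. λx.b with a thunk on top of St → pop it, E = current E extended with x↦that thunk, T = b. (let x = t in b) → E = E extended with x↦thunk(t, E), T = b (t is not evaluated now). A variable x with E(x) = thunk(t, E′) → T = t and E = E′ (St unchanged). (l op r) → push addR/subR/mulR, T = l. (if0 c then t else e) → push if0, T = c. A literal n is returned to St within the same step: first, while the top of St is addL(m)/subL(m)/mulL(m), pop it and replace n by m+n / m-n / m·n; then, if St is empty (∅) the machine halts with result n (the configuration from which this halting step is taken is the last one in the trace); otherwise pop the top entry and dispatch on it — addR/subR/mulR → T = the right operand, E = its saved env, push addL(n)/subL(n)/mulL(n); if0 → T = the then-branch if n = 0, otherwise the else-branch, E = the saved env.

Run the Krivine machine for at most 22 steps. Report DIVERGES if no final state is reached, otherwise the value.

t=0: [T=((λx. (x x)) (λx. (x x))) | E=∅ | St=∅]
t=1: [T=(λx. (x x)) | E=∅ | St=[thunk]]
t=2: [T=(x x) | E={x↦thunk((λx. (x x)), ∅)} | St=∅]
t=3: [T=x | E={x↦thunk((λx. (x x)), ∅)} | St=[thunk]]
t=4: [T=(λx. (x x)) | E=∅ | St=[thunk]]
t=5: [T=(x x) | E={x↦thunk(x, {x↦thunk((λx. (x x)), ∅)})} | St=∅]
t=6: [T=x | E={x↦thunk(x, {x↦thunk((λx. (x x)), ∅)})} | St=[thunk]]
t=7: [T=x | E={x↦thunk((λx. (x x)), ∅)} | St=[thunk]]
t=8: [T=(λx. (x x)) | E=∅ | St=[thunk]]
t=9: [T=(x x) | E={x↦thunk(x, {x↦thunk(x, {x↦thunk((λx. (x x)), ∅)})})} | St=∅]
t=10: [T=x | E={x↦thunk(x, {x↦thunk(x, {x↦thunk((λx. (x x)), ∅)})})} | St=[thunk]]
t=11: [T=x | E={x↦thunk(x, {x↦thunk((λx. (x x)), ∅)})} | St=[thunk]]
t=12: [T=x | E={x↦thunk((λx. (x x)), ∅)} | St=[thunk]]
t=13: [T=(λx. (x x)) | E=∅ | St=[thunk]]
t=14: [T=(x x) | E={x↦thunk(x, {x↦thunk(x, {x↦thunk(x, {x↦thunk((λx. (x x)), ∅)})})})} | St=∅]
t=15: [T=x | E={x↦thunk(x, {x↦thunk(x, {x↦thunk(x, {x↦thunk((λx. (x x)), ∅)})})})} | St=[thunk]]
t=16: [T=x | E={x↦thunk(x, {x↦thunk(x, {x↦thunk((λx. (x x)), ∅)})})} | St=[thunk]]
t=17: [T=x | E={x↦thunk(x, {x↦thunk((λx. (x x)), ∅)})} | St=[thunk]]
t=18: [T=x | E={x↦thunk((λx. (x x)), ∅)} | St=[thunk]]
t=19: [T=(λx. (x x)) | E=∅ | St=[thunk]]
t=20: [T=(x x) | E={x↦thunk(x, {x↦thunk(x, {x↦thunk(x, {x↦thunk(x, {x↦thunk((λx. (x x)), ∅)})})})})} | St=∅]
t=21: [T=x | E={x↦thunk(x, {x↦thunk(x, {x↦thunk(x, {x↦thunk(x, {x↦thunk((λx. (x x)), ∅)})})})})} | St=[thunk]]
t=22: [T=x | E={x↦thunk(x, {x↦thunk(x, {x↦thunk(x, {x↦thunk((λx. (x x)), ∅)})})})} | St=[thunk]]
→ 22 transitions taken and the configuration is still not final: no result within 22 steps

Answer: DIVERGES (no final state within 22 steps)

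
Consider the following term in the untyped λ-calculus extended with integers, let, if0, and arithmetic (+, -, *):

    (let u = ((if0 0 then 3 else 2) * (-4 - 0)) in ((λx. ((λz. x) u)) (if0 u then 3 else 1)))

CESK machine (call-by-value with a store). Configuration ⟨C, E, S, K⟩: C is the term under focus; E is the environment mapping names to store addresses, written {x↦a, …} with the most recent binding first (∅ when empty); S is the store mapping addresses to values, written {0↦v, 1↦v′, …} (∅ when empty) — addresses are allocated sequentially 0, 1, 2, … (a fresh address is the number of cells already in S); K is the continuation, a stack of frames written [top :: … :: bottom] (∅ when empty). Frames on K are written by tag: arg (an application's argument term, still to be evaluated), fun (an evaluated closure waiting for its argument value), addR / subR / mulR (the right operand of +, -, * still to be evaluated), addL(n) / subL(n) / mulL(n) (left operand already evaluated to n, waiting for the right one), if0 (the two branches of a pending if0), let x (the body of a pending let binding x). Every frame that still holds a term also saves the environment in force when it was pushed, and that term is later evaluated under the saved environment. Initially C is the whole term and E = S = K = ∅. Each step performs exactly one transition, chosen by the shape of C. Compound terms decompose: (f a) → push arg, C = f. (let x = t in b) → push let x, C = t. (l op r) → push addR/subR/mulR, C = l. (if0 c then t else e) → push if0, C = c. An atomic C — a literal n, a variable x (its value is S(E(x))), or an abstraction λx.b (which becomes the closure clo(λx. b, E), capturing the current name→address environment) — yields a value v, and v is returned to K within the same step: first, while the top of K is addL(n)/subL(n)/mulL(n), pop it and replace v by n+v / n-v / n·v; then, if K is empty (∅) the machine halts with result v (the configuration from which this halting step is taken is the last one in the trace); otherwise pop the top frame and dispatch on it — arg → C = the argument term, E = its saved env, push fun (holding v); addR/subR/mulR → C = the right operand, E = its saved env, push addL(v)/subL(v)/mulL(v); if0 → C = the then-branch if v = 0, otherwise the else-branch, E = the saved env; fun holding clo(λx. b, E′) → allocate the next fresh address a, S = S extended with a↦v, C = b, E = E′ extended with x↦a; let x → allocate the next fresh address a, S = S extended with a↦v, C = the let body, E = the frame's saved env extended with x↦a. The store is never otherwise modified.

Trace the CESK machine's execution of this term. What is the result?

Answer: 1

Machine steps:
0. <C=(let u = ((if0 0 then 3 else 2) * (-4 - 0)) in ((λx. ((λz. x) u)) (if0 u then 3 else 1))), E=∅, S=∅, K=∅>
1. <C=((if0 0 then 3 else 2) * (-4 - 0)), E=∅, S=∅, K=[let u]>
2. <C=(if0 0 then 3 else 2), E=∅, S=∅, K=[mulR :: let u]>
3. <C=0, E=∅, S=∅, K=[if0 :: mulR :: let u]>
4. <C=3, E=∅, S=∅, K=[mulR :: let u]>
5. <C=(-4 - 0), E=∅, S=∅, K=[mulL(3) :: let u]>
6. <C=-4, E=∅, S=∅, K=[subR :: mulL(3) :: let u]>
7. <C=0, E=∅, S=∅, K=[subL(-4) :: mulL(3) :: let u]>
8. <C=((λx. ((λz. x) u)) (if0 u then 3 else 1)), E={u↦0}, S={0↦-12}, K=∅>
9. <C=(λx. ((λz. x) u)), E={u↦0}, S={0↦-12}, K=[arg]>
10. <C=(if0 u then 3 else 1), E={u↦0}, S={0↦-12}, K=[fun]>
11. <C=u, E={u↦0}, S={0↦-12}, K=[if0 :: fun]>
12. <C=1, E={u↦0}, S={0↦-12}, K=[fun]>
13. <C=((λz. x) u), E={x↦1, u↦0}, S={0↦-12, 1↦1}, K=∅>
14. <C=(λz. x), E={x↦1, u↦0}, S={0↦-12, 1↦1}, K=[arg]>
15. <C=u, E={x↦1, u↦0}, S={0↦-12, 1↦1}, K=[fun]>
16. <C=x, E={z↦2, x↦1, u↦0}, S={0↦-12, 1↦1, 2↦-12}, K=∅>
→ final value 1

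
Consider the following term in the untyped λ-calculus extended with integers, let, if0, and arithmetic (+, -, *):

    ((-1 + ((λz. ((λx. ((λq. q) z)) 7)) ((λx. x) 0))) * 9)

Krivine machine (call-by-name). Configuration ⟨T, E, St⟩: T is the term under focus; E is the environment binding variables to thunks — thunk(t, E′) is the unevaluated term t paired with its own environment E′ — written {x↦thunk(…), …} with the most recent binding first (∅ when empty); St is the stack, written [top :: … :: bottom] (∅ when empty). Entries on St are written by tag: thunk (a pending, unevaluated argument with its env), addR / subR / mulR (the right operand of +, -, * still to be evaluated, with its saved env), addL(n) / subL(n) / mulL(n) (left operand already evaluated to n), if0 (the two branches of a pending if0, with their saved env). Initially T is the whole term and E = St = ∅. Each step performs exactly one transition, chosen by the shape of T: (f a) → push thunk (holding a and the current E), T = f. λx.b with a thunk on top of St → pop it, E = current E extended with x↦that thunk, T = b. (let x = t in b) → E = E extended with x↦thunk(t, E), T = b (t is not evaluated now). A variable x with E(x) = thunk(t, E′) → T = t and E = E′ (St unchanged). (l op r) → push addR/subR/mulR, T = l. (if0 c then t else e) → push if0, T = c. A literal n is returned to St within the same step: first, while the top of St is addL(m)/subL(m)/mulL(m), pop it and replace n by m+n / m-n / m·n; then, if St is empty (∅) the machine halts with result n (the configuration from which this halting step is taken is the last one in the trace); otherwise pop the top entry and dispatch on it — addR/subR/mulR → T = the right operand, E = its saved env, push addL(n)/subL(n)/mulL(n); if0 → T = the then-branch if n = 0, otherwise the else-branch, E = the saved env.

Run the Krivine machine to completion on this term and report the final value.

Answer: -9

Machine steps:
[0] <T=((-1 + ((λz. ((λx. ((λq. q) z)) 7)) ((λx. x) 0))) * 9), E=∅, St=∅>
[1] <T=(-1 + ((λz. ((λx. ((λq. q) z)) 7)) ((λx. x) 0))), E=∅, St=[mulR]>
[2] <T=-1, E=∅, St=[addR :: mulR]>
[3] <T=((λz. ((λx. ((λq. q) z)) 7)) ((λx. x) 0)), E=∅, St=[addL(-1) :: mulR]>
[4] <T=(λz. ((λx. ((λq. q) z)) 7)), E=∅, St=[thunk :: addL(-1) :: mulR]>
[5] <T=((λx. ((λq. q) z)) 7), E={z↦thunk(((λx. x) 0), ∅)}, St=[addL(-1) :: mulR]>
[6] <T=(λx. ((λq. q) z)), E={z↦thunk(((λx. x) 0), ∅)}, St=[thunk :: addL(-1) :: mulR]>
[7] <T=((λq. q) z), E={x↦thunk(7, {z↦thunk(((λx. x) 0), ∅)}), z↦thunk(((λx. x) 0), ∅)}, St=[addL(-1) :: mulR]>
[8] <T=(λq. q), E={x↦thunk(7, {z↦thunk(((λx. x) 0), ∅)}), z↦thunk(((λx. x) 0), ∅)}, St=[thunk :: addL(-1) :: mulR]>
[9] <T=q, E={q↦thunk(z, {x↦thunk(7, {z↦thunk(((λx. x) 0), ∅)}), z↦thunk(((λx. x) 0), ∅)}), x↦thunk(7, {z↦thunk(((λx. x) 0), ∅)}), z↦thunk(((λx. x) 0), ∅)}, St=[addL(-1) :: mulR]>
[10] <T=z, E={x↦thunk(7, {z↦thunk(((λx. x) 0), ∅)}), z↦thunk(((λx. x) 0), ∅)}, St=[addL(-1) :: mulR]>
[11] <T=((λx. x) 0), E=∅, St=[addL(-1) :: mulR]>
[12] <T=(λx. x), E=∅, St=[thunk :: addL(-1) :: mulR]>
[13] <T=x, E={x↦thunk(0, ∅)}, St=[addL(-1) :: mulR]>
[14] <T=0, E=∅, St=[addL(-1) :: mulR]>
[15] <T=9, E=∅, St=[mulL(-1)]>
→ final value -9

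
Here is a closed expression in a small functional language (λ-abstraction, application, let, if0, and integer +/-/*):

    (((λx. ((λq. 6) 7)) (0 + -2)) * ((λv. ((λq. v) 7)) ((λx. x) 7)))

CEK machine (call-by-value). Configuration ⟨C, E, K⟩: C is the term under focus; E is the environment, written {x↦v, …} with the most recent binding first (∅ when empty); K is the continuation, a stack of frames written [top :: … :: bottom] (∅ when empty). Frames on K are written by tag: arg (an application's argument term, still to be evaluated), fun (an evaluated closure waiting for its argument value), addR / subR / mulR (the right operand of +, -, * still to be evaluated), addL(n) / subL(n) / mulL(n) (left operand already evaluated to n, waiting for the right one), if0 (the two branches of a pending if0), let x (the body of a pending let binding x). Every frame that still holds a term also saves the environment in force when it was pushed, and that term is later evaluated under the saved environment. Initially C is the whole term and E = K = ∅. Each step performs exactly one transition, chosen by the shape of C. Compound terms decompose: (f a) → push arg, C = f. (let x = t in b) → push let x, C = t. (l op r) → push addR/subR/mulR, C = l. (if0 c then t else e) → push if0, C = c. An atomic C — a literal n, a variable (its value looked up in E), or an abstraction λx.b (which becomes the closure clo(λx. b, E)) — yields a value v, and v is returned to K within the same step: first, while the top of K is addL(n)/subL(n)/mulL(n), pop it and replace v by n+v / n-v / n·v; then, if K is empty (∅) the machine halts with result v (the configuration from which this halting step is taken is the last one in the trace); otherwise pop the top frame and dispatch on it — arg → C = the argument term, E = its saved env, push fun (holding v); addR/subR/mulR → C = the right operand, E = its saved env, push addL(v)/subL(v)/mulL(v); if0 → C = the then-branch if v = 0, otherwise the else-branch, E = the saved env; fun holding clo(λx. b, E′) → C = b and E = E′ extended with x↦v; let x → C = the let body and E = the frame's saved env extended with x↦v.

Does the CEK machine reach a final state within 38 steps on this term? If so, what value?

[0] <C=(((λx. ((λq. 6) 7)) (0 + -2)) * ((λv. ((λq. v) 7)) ((λx. x) 7))), E=∅, K=∅>
[1] <C=((λx. ((λq. 6) 7)) (0 + -2)), E=∅, K=[mulR]>
[2] <C=(λx. ((λq. 6) 7)), E=∅, K=[arg :: mulR]>
[3] <C=(0 + -2), E=∅, K=[fun :: mulR]>
[4] <C=0, E=∅, K=[addR :: fun :: mulR]>
[5] <C=-2, E=∅, K=[addL(0) :: fun :: mulR]>
[6] <C=((λq. 6) 7), E={x↦-2}, K=[mulR]>
[7] <C=(λq. 6), E={x↦-2}, K=[arg :: mulR]>
[8] <C=7, E={x↦-2}, K=[fun :: mulR]>
[9] <C=6, E={q↦7, x↦-2}, K=[mulR]>
[10] <C=((λv. ((λq. v) 7)) ((λx. x) 7)), E=∅, K=[mulL(6)]>
[11] <C=(λv. ((λq. v) 7)), E=∅, K=[arg :: mulL(6)]>
[12] <C=((λx. x) 7), E=∅, K=[fun :: mulL(6)]>
[13] <C=(λx. x), E=∅, K=[arg :: fun :: mulL(6)]>
[14] <C=7, E=∅, K=[fun :: fun :: mulL(6)]>
[15] <C=x, E={x↦7}, K=[fun :: mulL(6)]>
[16] <C=((λq. v) 7), E={v↦7}, K=[mulL(6)]>
[17] <C=(λq. v), E={v↦7}, K=[arg :: mulL(6)]>
[18] <C=7, E={v↦7}, K=[fun :: mulL(6)]>
[19] <C=v, E={q↦7, v↦7}, K=[mulL(6)]>
→ final value 42

Answer: 42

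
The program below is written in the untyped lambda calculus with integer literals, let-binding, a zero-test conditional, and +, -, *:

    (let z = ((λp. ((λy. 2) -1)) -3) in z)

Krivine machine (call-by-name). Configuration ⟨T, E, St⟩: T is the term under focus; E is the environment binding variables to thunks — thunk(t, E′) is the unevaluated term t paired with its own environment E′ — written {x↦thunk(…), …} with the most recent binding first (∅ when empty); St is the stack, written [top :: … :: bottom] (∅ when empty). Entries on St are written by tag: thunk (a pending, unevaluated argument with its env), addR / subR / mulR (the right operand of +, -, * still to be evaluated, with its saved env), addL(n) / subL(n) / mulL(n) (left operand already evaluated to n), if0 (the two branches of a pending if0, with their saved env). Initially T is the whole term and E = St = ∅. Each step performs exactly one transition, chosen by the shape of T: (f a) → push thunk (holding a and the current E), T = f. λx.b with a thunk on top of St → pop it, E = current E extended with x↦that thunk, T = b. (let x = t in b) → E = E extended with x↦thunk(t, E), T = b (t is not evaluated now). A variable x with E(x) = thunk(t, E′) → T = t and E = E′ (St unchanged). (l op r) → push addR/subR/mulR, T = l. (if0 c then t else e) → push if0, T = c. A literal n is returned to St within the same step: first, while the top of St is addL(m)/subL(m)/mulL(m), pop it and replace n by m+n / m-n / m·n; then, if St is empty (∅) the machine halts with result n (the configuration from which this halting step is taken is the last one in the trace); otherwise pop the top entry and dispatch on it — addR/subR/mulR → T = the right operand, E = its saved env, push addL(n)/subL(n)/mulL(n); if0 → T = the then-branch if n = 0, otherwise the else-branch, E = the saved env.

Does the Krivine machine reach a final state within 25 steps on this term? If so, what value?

[0] ⟨T=(let z = ((λp. ((λy. 2) -1)) -3) in z); E=∅; St=∅⟩
[1] ⟨T=z; E={z↦thunk(((λp. ((λy. 2) -1)) -3), ∅)}; St=∅⟩
[2] ⟨T=((λp. ((λy. 2) -1)) -3); E=∅; St=∅⟩
[3] ⟨T=(λp. ((λy. 2) -1)); E=∅; St=[thunk]⟩
[4] ⟨T=((λy. 2) -1); E={p↦thunk(-3, ∅)}; St=∅⟩
[5] ⟨T=(λy. 2); E={p↦thunk(-3, ∅)}; St=[thunk]⟩
[6] ⟨T=2; E={y↦thunk(-1, {p↦thunk(-3, ∅)}), p↦thunk(-3, ∅)}; St=∅⟩
→ final value 2

Answer: 2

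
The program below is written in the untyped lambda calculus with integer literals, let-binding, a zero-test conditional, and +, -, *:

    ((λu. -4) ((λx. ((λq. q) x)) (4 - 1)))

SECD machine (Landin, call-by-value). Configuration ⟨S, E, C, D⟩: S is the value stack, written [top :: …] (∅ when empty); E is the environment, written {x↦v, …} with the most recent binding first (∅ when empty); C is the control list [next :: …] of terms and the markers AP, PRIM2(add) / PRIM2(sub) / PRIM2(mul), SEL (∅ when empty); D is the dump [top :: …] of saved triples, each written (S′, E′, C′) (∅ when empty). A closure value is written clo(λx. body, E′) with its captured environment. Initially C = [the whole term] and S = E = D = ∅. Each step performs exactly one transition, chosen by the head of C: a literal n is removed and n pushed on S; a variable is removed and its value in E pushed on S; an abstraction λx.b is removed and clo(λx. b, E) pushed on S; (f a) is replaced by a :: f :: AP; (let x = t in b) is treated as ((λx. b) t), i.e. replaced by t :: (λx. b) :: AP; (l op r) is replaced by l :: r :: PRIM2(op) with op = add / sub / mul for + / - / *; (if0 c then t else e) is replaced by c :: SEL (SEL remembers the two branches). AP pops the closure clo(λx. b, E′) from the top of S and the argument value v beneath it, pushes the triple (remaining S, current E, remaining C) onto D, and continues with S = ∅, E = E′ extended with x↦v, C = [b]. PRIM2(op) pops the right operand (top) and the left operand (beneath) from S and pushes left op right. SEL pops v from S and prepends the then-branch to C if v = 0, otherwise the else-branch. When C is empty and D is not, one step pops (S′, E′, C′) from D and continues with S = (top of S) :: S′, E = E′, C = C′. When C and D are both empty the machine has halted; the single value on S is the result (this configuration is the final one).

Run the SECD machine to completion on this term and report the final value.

Answer: -4

Machine steps:
[0] <S=∅, E=∅, C=[((λu. -4) ((λx. ((λq. q) x)) (4 - 1)))], D=∅>
[1] <S=∅, E=∅, C=[((λx. ((λq. q) x)) (4 - 1)) :: (λu. -4) :: AP], D=∅>
[2] <S=∅, E=∅, C=[(4 - 1) :: (λx. ((λq. q) x)) :: AP :: (λu. -4) :: AP], D=∅>
[3] <S=∅, E=∅, C=[4 :: 1 :: PRIM2(sub) :: (λx. ((λq. q) x)) :: AP :: (λu. -4) :: AP], D=∅>
[4] <S=[4], E=∅, C=[1 :: PRIM2(sub) :: (λx. ((λq. q) x)) :: AP :: (λu. -4) :: AP], D=∅>
[5] <S=[1 :: 4], E=∅, C=[PRIM2(sub) :: (λx. ((λq. q) x)) :: AP :: (λu. -4) :: AP], D=∅>
[6] <S=[3], E=∅, C=[(λx. ((λq. q) x)) :: AP :: (λu. -4) :: AP], D=∅>
[7] <S=[clo(λx. ((λq. q) x), ∅) :: 3], E=∅, C=[AP :: (λu. -4) :: AP], D=∅>
[8] <S=∅, E={x↦3}, C=[((λq. q) x)], D=[(∅, ∅, [(λu. -4) :: AP])]>
[9] <S=∅, E={x↦3}, C=[x :: (λq. q) :: AP], D=[(∅, ∅, [(λu. -4) :: AP])]>
[10] <S=[3], E={x↦3}, C=[(λq. q) :: AP], D=[(∅, ∅, [(λu. -4) :: AP])]>
[11] <S=[clo(λq. q, {x↦3}) :: 3], E={x↦3}, C=[AP], D=[(∅, ∅, [(λu. -4) :: AP])]>
[12] <S=∅, E={q↦3, x↦3}, C=[q], D=[(∅, {x↦3}, ∅) :: (∅, ∅, [(λu. -4) :: AP])]>
[13] <S=[3], E={q↦3, x↦3}, C=∅, D=[(∅, {x↦3}, ∅) :: (∅, ∅, [(λu. -4) :: AP])]>
[14] <S=[3], E={x↦3}, C=∅, D=[(∅, ∅, [(λu. -4) :: AP])]>
[15] <S=[3], E=∅, C=[(λu. -4) :: AP], D=∅>
[16] <S=[clo(λu. -4, ∅) :: 3], E=∅, C=[AP], D=∅>
[17] <S=∅, E={u↦3}, C=[-4], D=[(∅, ∅, ∅)]>
[18] <S=[-4], E={u↦3}, C=∅, D=[(∅, ∅, ∅)]>
[19] <S=[-4], E=∅, C=∅, D=∅>
→ final value -4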